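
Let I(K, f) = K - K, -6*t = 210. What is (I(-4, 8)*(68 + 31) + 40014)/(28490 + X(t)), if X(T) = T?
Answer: 13338/9485 ≈ 1.4062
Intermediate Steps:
t = -35 (t = -⅙*210 = -35)
I(K, f) = 0
(I(-4, 8)*(68 + 31) + 40014)/(28490 + X(t)) = (0*(68 + 31) + 40014)/(28490 - 35) = (0*99 + 40014)/28455 = (0 + 40014)*(1/28455) = 40014*(1/28455) = 13338/9485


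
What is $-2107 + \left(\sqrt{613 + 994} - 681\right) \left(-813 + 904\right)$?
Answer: $-64078 + 91 \sqrt{1607} \approx -60430.0$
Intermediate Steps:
$-2107 + \left(\sqrt{613 + 994} - 681\right) \left(-813 + 904\right) = -2107 + \left(\sqrt{1607} - 681\right) 91 = -2107 + \left(-681 + \sqrt{1607}\right) 91 = -2107 - \left(61971 - 91 \sqrt{1607}\right) = -64078 + 91 \sqrt{1607}$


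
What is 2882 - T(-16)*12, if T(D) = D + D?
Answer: 3266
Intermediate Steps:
T(D) = 2*D
2882 - T(-16)*12 = 2882 - 2*(-16)*12 = 2882 - (-32)*12 = 2882 - 1*(-384) = 2882 + 384 = 3266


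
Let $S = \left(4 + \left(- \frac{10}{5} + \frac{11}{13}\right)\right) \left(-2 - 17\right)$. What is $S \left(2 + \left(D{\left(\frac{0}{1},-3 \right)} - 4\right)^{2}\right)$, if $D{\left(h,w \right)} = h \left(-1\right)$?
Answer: $- \frac{12654}{13} \approx -973.38$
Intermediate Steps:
$D{\left(h,w \right)} = - h$
$S = - \frac{703}{13}$ ($S = \left(4 + \left(\left(-10\right) \frac{1}{5} + 11 \cdot \frac{1}{13}\right)\right) \left(-19\right) = \left(4 + \left(-2 + \frac{11}{13}\right)\right) \left(-19\right) = \left(4 - \frac{15}{13}\right) \left(-19\right) = \frac{37}{13} \left(-19\right) = - \frac{703}{13} \approx -54.077$)
$S \left(2 + \left(D{\left(\frac{0}{1},-3 \right)} - 4\right)^{2}\right) = - \frac{703 \left(2 + \left(- \frac{0}{1} - 4\right)^{2}\right)}{13} = - \frac{703 \left(2 + \left(- 0 \cdot 1 - 4\right)^{2}\right)}{13} = - \frac{703 \left(2 + \left(\left(-1\right) 0 - 4\right)^{2}\right)}{13} = - \frac{703 \left(2 + \left(0 - 4\right)^{2}\right)}{13} = - \frac{703 \left(2 + \left(-4\right)^{2}\right)}{13} = - \frac{703 \left(2 + 16\right)}{13} = \left(- \frac{703}{13}\right) 18 = - \frac{12654}{13}$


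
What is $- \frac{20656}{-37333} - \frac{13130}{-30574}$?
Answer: $\frac{560859417}{570709571} \approx 0.98274$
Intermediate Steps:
$- \frac{20656}{-37333} - \frac{13130}{-30574} = \left(-20656\right) \left(- \frac{1}{37333}\right) - - \frac{6565}{15287} = \frac{20656}{37333} + \frac{6565}{15287} = \frac{560859417}{570709571}$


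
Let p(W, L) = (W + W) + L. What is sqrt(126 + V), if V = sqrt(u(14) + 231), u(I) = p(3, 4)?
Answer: sqrt(126 + sqrt(241)) ≈ 11.896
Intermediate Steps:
p(W, L) = L + 2*W (p(W, L) = 2*W + L = L + 2*W)
u(I) = 10 (u(I) = 4 + 2*3 = 4 + 6 = 10)
V = sqrt(241) (V = sqrt(10 + 231) = sqrt(241) ≈ 15.524)
sqrt(126 + V) = sqrt(126 + sqrt(241))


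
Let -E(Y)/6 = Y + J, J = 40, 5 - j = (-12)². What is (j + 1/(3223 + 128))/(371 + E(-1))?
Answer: -465788/459087 ≈ -1.0146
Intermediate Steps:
j = -139 (j = 5 - 1*(-12)² = 5 - 1*144 = 5 - 144 = -139)
E(Y) = -240 - 6*Y (E(Y) = -6*(Y + 40) = -6*(40 + Y) = -240 - 6*Y)
(j + 1/(3223 + 128))/(371 + E(-1)) = (-139 + 1/(3223 + 128))/(371 + (-240 - 6*(-1))) = (-139 + 1/3351)/(371 + (-240 + 6)) = (-139 + 1/3351)/(371 - 234) = -465788/3351/137 = -465788/3351*1/137 = -465788/459087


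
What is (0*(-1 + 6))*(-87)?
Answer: 0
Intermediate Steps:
(0*(-1 + 6))*(-87) = (0*5)*(-87) = 0*(-87) = 0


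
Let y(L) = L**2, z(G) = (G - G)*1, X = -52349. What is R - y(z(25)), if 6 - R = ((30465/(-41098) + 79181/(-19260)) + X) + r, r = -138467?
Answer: 75524257082599/395773740 ≈ 1.9083e+5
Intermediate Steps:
z(G) = 0 (z(G) = 0*1 = 0)
R = 75524257082599/395773740 (R = 6 - (((30465/(-41098) + 79181/(-19260)) - 52349) - 138467) = 6 - (((30465*(-1/41098) + 79181*(-1/19260)) - 52349) - 138467) = 6 - (((-30465/41098 - 79181/19260) - 52349) - 138467) = 6 - ((-1920468319/395773740 - 52349) - 138467) = 6 - (-20720279983579/395773740 - 138467) = 6 - 1*(-75521882440159/395773740) = 6 + 75521882440159/395773740 = 75524257082599/395773740 ≈ 1.9083e+5)
R - y(z(25)) = 75524257082599/395773740 - 1*0**2 = 75524257082599/395773740 - 1*0 = 75524257082599/395773740 + 0 = 75524257082599/395773740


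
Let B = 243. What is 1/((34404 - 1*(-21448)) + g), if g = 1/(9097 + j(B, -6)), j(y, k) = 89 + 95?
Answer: 9281/518362413 ≈ 1.7904e-5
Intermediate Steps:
j(y, k) = 184
g = 1/9281 (g = 1/(9097 + 184) = 1/9281 ≈ 0.00010775)
1/((34404 - 1*(-21448)) + g) = 1/((34404 - 1*(-21448)) + 1/9281) = 1/((34404 + 21448) + 1/9281) = 1/(55852 + 1/9281) = 1/(518362413/9281) = 9281/518362413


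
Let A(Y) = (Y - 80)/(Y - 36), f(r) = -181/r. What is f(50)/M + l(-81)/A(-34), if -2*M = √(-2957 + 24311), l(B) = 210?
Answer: 2450/19 + 181*√21354/533850 ≈ 129.00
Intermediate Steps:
M = -√21354/2 (M = -√(-2957 + 24311)/2 = -√21354/2 ≈ -73.065)
A(Y) = (-80 + Y)/(-36 + Y)
f(50)/M + l(-81)/A(-34) = (-181/50)/((-√21354/2)) + 210/(((-80 - 34)/(-36 - 34))) = (-181*1/50)*(-√21354/10677) + 210/((-114/(-70))) = -(-181)*√21354/533850 + 210/((-1/70*(-114))) = 181*√21354/533850 + 210/(57/35) = 181*√21354/533850 + 210*(35/57) = 181*√21354/533850 + 2450/19 = 2450/19 + 181*√21354/533850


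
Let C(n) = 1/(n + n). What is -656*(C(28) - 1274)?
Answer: 5850126/7 ≈ 8.3573e+5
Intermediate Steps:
C(n) = 1/(2*n)
-656*(C(28) - 1274) = -656*((½)/28 - 1274) = -656*((½)*(1/28) - 1274) = -656*(1/56 - 1274) = -656*(-71343/56) = 5850126/7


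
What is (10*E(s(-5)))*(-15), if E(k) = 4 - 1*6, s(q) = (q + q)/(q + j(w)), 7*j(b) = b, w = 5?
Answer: 300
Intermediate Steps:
j(b) = b/7
s(q) = 2*q/(5/7 + q) (s(q) = (q + q)/(q + (⅐)*5) = (2*q)/(q + 5/7) = (2*q)/(5/7 + q) = 2*q/(5/7 + q))
E(k) = -2 (E(k) = 4 - 6 = -2)
(10*E(s(-5)))*(-15) = (10*(-2))*(-15) = -20*(-15) = 300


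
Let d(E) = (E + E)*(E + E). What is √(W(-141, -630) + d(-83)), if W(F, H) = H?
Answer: √26926 ≈ 164.09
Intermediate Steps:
d(E) = 4*E² (d(E) = (2*E)*(2*E) = 4*E²)
√(W(-141, -630) + d(-83)) = √(-630 + 4*(-83)²) = √(-630 + 4*6889) = √(-630 + 27556) = √26926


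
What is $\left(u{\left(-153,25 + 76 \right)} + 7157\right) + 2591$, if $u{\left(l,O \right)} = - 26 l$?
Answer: $13726$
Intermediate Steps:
$\left(u{\left(-153,25 + 76 \right)} + 7157\right) + 2591 = \left(\left(-26\right) \left(-153\right) + 7157\right) + 2591 = \left(3978 + 7157\right) + 2591 = 11135 + 2591 = 13726$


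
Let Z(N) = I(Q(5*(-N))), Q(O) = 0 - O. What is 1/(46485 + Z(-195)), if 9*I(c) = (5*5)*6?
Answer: 3/139505 ≈ 2.1505e-5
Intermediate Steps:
Q(O) = -O
I(c) = 50/3 (I(c) = ((5*5)*6)/9 = (25*6)/9 = (⅑)*150 = 50/3)
Z(N) = 50/3
1/(46485 + Z(-195)) = 1/(46485 + 50/3) = 1/(139505/3) = 3/139505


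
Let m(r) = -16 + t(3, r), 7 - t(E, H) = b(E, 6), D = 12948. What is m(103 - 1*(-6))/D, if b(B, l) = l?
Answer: -5/4316 ≈ -0.0011585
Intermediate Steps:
t(E, H) = 1 (t(E, H) = 7 - 1*6 = 7 - 6 = 1)
m(r) = -15 (m(r) = -16 + 1 = -15)
m(103 - 1*(-6))/D = -15/12948 = -15*1/12948 = -5/4316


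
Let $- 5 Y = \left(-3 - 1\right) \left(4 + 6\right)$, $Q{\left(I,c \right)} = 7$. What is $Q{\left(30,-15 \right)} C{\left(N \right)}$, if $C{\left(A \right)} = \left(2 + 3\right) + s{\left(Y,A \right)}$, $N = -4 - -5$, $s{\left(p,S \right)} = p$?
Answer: $91$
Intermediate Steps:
$Y = 8$ ($Y = - \frac{\left(-3 - 1\right) \left(4 + 6\right)}{5} = - \frac{\left(-4\right) 10}{5} = \left(- \frac{1}{5}\right) \left(-40\right) = 8$)
$N = 1$ ($N = -4 + 5 = 1$)
$C{\left(A \right)} = 13$ ($C{\left(A \right)} = \left(2 + 3\right) + 8 = 5 + 8 = 13$)
$Q{\left(30,-15 \right)} C{\left(N \right)} = 7 \cdot 13 = 91$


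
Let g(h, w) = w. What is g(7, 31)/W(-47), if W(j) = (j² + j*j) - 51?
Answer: 31/4367 ≈ 0.0070987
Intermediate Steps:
W(j) = -51 + 2*j² (W(j) = (j² + j²) - 51 = 2*j² - 51 = -51 + 2*j²)
g(7, 31)/W(-47) = 31/(-51 + 2*(-47)²) = 31/(-51 + 2*2209) = 31/(-51 + 4418) = 31/4367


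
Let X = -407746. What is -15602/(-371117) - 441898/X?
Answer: 85178756579/75660736141 ≈ 1.1258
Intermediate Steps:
-15602/(-371117) - 441898/X = -15602/(-371117) - 441898/(-407746) = -15602*(-1/371117) - 441898*(-1/407746) = 15602/371117 + 220949/203873 = 85178756579/75660736141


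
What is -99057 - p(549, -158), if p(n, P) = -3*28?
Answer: -98973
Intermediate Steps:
p(n, P) = -84
-99057 - p(549, -158) = -99057 - 1*(-84) = -99057 + 84 = -98973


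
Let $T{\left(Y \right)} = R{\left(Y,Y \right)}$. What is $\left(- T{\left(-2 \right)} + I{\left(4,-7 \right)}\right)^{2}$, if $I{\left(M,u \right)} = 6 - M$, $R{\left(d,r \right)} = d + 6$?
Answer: $4$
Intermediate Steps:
$R{\left(d,r \right)} = 6 + d$
$T{\left(Y \right)} = 6 + Y$
$\left(- T{\left(-2 \right)} + I{\left(4,-7 \right)}\right)^{2} = \left(- (6 - 2) + \left(6 - 4\right)\right)^{2} = \left(\left(-1\right) 4 + \left(6 - 4\right)\right)^{2} = \left(-4 + 2\right)^{2} = \left(-2\right)^{2} = 4$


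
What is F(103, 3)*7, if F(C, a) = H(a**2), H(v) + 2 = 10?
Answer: 56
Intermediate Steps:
H(v) = 8 (H(v) = -2 + 10 = 8)
F(C, a) = 8
F(103, 3)*7 = 8*7 = 56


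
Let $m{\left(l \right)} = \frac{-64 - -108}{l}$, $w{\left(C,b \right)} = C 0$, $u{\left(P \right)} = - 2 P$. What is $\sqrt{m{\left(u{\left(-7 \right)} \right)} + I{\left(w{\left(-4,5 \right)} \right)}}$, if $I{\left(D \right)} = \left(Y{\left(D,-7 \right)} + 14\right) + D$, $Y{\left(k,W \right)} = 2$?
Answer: $\frac{\sqrt{938}}{7} \approx 4.3753$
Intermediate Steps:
$w{\left(C,b \right)} = 0$
$m{\left(l \right)} = \frac{44}{l}$ ($m{\left(l \right)} = \frac{-64 + 108}{l} = \frac{44}{l}$)
$I{\left(D \right)} = 16 + D$ ($I{\left(D \right)} = \left(2 + 14\right) + D = 16 + D$)
$\sqrt{m{\left(u{\left(-7 \right)} \right)} + I{\left(w{\left(-4,5 \right)} \right)}} = \sqrt{\frac{44}{\left(-2\right) \left(-7\right)} + \left(16 + 0\right)} = \sqrt{\frac{44}{14} + 16} = \sqrt{44 \cdot \frac{1}{14} + 16} = \sqrt{\frac{22}{7} + 16} = \sqrt{\frac{134}{7}} = \frac{\sqrt{938}}{7}$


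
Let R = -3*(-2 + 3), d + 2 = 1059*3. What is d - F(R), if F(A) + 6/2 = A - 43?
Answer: 3224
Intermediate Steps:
d = 3175 (d = -2 + 1059*3 = -2 + 3177 = 3175)
R = -3 (R = -3*1 = -3)
F(A) = -46 + A (F(A) = -3 + (A - 43) = -3 + (-43 + A) = -46 + A)
d - F(R) = 3175 - (-46 - 3) = 3175 - 1*(-49) = 3175 + 49 = 3224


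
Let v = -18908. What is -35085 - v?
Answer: -16177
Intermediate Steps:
-35085 - v = -35085 - 1*(-18908) = -35085 + 18908 = -16177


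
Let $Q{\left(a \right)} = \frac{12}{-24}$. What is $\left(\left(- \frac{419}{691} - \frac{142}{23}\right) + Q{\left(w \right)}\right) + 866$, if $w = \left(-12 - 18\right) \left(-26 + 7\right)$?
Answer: $\frac{27295265}{31786} \approx 858.72$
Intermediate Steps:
$w = 570$ ($w = \left(-30\right) \left(-19\right) = 570$)
$Q{\left(a \right)} = - \frac{1}{2}$ ($Q{\left(a \right)} = 12 \left(- \frac{1}{24}\right) = - \frac{1}{2}$)
$\left(\left(- \frac{419}{691} - \frac{142}{23}\right) + Q{\left(w \right)}\right) + 866 = \left(\left(- \frac{419}{691} - \frac{142}{23}\right) - \frac{1}{2}\right) + 866 = \left(- \frac{107759}{15893} - \frac{1}{2}\right) + 866 = - \frac{231411}{31786} + 866 = \frac{27295265}{31786}$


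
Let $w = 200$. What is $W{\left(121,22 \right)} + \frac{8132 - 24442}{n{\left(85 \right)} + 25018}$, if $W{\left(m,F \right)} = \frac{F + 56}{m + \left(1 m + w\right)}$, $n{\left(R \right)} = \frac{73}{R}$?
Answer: $- \frac{17188141}{36152251} \approx -0.47544$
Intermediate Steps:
$W{\left(m,F \right)} = \frac{56 + F}{200 + 2 m}$ ($W{\left(m,F \right)} = \frac{F + 56}{m + \left(1 m + 200\right)} = \frac{56 + F}{m + \left(m + 200\right)} = \frac{56 + F}{m + \left(200 + m\right)} = \frac{56 + F}{200 + 2 m}$)
$W{\left(121,22 \right)} + \frac{8132 - 24442}{n{\left(85 \right)} + 25018} = \frac{56 + 22}{2 \left(100 + 121\right)} + \frac{8132 - 24442}{\frac{73}{85} + 25018} = \frac{1}{2} \cdot \frac{1}{221} \cdot 78 - \frac{16310}{73 \cdot \frac{1}{85} + 25018} = \frac{1}{2} \cdot \frac{1}{221} \cdot 78 - \frac{16310}{\frac{73}{85} + 25018} = \frac{3}{17} - \frac{16310}{\frac{2126603}{85}} = \frac{3}{17} - \frac{1386350}{2126603} = - \frac{17188141}{36152251}$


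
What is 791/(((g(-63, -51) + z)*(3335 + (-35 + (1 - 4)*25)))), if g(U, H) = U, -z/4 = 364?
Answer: -113/699825 ≈ -0.00016147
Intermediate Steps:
z = -1456 (z = -4*364 = -1456)
791/(((g(-63, -51) + z)*(3335 + (-35 + (1 - 4)*25)))) = 791/(((-63 - 1456)*(3335 + (-35 + (1 - 4)*25)))) = 791/((-1519*(3335 + (-35 - 3*25)))) = 791/((-1519*(3335 + (-35 - 75)))) = 791/((-1519*(3335 - 110))) = 791/((-1519*3225)) = 791/(-4898775) = 791*(-1/4898775) = -113/699825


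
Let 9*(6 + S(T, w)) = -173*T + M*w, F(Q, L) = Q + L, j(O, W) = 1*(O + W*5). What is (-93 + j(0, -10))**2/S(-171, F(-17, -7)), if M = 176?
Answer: 61347/8435 ≈ 7.2729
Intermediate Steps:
j(O, W) = O + 5*W (j(O, W) = 1*(O + 5*W) = O + 5*W)
F(Q, L) = L + Q
S(T, w) = -6 - 173*T/9 + 176*w/9 (S(T, w) = -6 + (-173*T + 176*w)/9 = -6 + (-173*T/9 + 176*w/9) = -6 - 173*T/9 + 176*w/9)
(-93 + j(0, -10))**2/S(-171, F(-17, -7)) = (-93 + (0 + 5*(-10)))**2/(-6 - 173/9*(-171) + 176*(-7 - 17)/9) = (-93 + (0 - 50))**2/(-6 + 3287 + (176/9)*(-24)) = (-93 - 50)**2/(-6 + 3287 - 1408/3) = (-143)**2/(8435/3) = 20449*(3/8435) = 61347/8435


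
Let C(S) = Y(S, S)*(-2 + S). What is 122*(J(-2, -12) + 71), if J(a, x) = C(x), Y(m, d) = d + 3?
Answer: 24034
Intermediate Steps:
Y(m, d) = 3 + d
C(S) = (-2 + S)*(3 + S) (C(S) = (3 + S)*(-2 + S) = (-2 + S)*(3 + S))
J(a, x) = (-2 + x)*(3 + x)
122*(J(-2, -12) + 71) = 122*((-2 - 12)*(3 - 12) + 71) = 122*(-14*(-9) + 71) = 122*(126 + 71) = 122*197 = 24034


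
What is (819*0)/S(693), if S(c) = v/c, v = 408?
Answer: 0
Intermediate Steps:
S(c) = 408/c
(819*0)/S(693) = (819*0)/((408/693)) = 0/((408*(1/693))) = 0/(136/231) = 0*(231/136) = 0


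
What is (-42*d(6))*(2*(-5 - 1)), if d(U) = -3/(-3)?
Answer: 504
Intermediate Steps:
d(U) = 1 (d(U) = -3*(-1/3) = 1)
(-42*d(6))*(2*(-5 - 1)) = (-42*1)*(2*(-5 - 1)) = -84*(-6) = -42*(-12) = 504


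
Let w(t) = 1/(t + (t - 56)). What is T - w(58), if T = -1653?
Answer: -99181/60 ≈ -1653.0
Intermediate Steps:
w(t) = 1/(-56 + 2*t) (w(t) = 1/(t + (-56 + t)) = 1/(-56 + 2*t))
T - w(58) = -1653 - 1/(2*(-28 + 58)) = -1653 - 1/(2*30) = -1653 - 1*1/60 = -1653 - 1/60 = -99181/60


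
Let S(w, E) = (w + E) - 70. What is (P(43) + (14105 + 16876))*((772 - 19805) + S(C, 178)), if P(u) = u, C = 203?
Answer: -580831328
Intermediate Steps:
S(w, E) = -70 + E + w (S(w, E) = (E + w) - 70 = -70 + E + w)
(P(43) + (14105 + 16876))*((772 - 19805) + S(C, 178)) = (43 + (14105 + 16876))*((772 - 19805) + (-70 + 178 + 203)) = (43 + 30981)*(-19033 + 311) = 31024*(-18722) = -580831328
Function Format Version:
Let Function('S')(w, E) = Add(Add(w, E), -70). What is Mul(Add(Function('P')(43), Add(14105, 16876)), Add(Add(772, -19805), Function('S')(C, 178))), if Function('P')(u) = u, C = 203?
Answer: -580831328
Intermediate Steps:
Function('S')(w, E) = Add(-70, E, w) (Function('S')(w, E) = Add(Add(E, w), -70) = Add(-70, E, w))
Mul(Add(Function('P')(43), Add(14105, 16876)), Add(Add(772, -19805), Function('S')(C, 178))) = Mul(Add(43, Add(14105, 16876)), Add(Add(772, -19805), Add(-70, 178, 203))) = Mul(Add(43, 30981), Add(-19033, 311)) = Mul(31024, -18722) = -580831328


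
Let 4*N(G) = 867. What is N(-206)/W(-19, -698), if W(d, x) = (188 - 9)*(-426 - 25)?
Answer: -867/322916 ≈ -0.0026849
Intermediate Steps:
N(G) = 867/4 (N(G) = (¼)*867 = 867/4)
W(d, x) = -80729 (W(d, x) = 179*(-451) = -80729)
N(-206)/W(-19, -698) = (867/4)/(-80729) = (867/4)*(-1/80729) = -867/322916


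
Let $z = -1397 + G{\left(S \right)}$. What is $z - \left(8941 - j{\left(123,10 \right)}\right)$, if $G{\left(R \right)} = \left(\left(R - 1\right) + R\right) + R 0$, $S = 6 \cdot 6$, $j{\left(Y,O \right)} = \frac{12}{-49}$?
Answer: $- \frac{503095}{49} \approx -10267.0$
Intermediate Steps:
$j{\left(Y,O \right)} = - \frac{12}{49}$ ($j{\left(Y,O \right)} = 12 \left(- \frac{1}{49}\right) = - \frac{12}{49}$)
$S = 36$
$G{\left(R \right)} = -1 + 2 R$ ($G{\left(R \right)} = \left(\left(-1 + R\right) + R\right) + 0 = \left(-1 + 2 R\right) + 0 = -1 + 2 R$)
$z = -1326$ ($z = -1397 + \left(-1 + 2 \cdot 36\right) = -1397 + \left(-1 + 72\right) = -1397 + 71 = -1326$)
$z - \left(8941 - j{\left(123,10 \right)}\right) = -1326 - \left(8941 - - \frac{12}{49}\right) = -1326 - \left(8941 + \frac{12}{49}\right) = -1326 - \frac{438121}{49} = - \frac{503095}{49}$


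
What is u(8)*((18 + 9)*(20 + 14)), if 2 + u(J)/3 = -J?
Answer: -27540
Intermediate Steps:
u(J) = -6 - 3*J (u(J) = -6 + 3*(-J) = -6 - 3*J)
u(8)*((18 + 9)*(20 + 14)) = (-6 - 3*8)*((18 + 9)*(20 + 14)) = (-6 - 24)*(27*34) = -30*918 = -27540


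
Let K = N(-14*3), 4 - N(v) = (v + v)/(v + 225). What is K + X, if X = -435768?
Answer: -26581576/61 ≈ -4.3576e+5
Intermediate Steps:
N(v) = 4 - 2*v/(225 + v) (N(v) = 4 - (v + v)/(v + 225) = 4 - 2*v/(225 + v))
K = 272/61 (K = 2*(450 - 14*3)/(225 - 14*3) = 2*(450 - 42)/(225 - 42) = 2*408/183 = 2*(1/183)*408 = 272/61 ≈ 4.4590)
K + X = 272/61 - 435768 = -26581576/61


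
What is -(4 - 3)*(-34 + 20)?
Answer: 14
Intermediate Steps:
-(4 - 3)*(-34 + 20) = -(-14) = -1*(-14) = 14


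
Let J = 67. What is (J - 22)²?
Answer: 2025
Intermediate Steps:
(J - 22)² = (67 - 22)² = 45² = 2025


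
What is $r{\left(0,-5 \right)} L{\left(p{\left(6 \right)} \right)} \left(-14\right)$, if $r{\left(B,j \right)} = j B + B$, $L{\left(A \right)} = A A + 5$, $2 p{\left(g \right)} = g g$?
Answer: $0$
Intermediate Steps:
$p{\left(g \right)} = \frac{g^{2}}{2}$ ($p{\left(g \right)} = \frac{g g}{2} = \frac{g^{2}}{2}$)
$L{\left(A \right)} = 5 + A^{2}$ ($L{\left(A \right)} = A^{2} + 5 = 5 + A^{2}$)
$r{\left(B,j \right)} = B + B j$ ($r{\left(B,j \right)} = B j + B = B + B j$)
$r{\left(0,-5 \right)} L{\left(p{\left(6 \right)} \right)} \left(-14\right) = 0 \left(1 - 5\right) \left(5 + \left(\frac{6^{2}}{2}\right)^{2}\right) \left(-14\right) = 0 \left(-4\right) \left(5 + \left(\frac{1}{2} \cdot 36\right)^{2}\right) \left(-14\right) = 0 \left(5 + 18^{2}\right) \left(-14\right) = 0 \left(5 + 324\right) \left(-14\right) = 0 \cdot 329 \left(-14\right) = 0 \left(-14\right) = 0$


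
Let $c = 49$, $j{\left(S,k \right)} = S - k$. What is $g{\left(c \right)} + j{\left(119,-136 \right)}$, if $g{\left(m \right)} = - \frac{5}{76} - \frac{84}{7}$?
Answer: $\frac{18463}{76} \approx 242.93$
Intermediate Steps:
$g{\left(m \right)} = - \frac{917}{76}$ ($g{\left(m \right)} = \left(-5\right) \frac{1}{76} - 12 = - \frac{5}{76} - 12 = - \frac{917}{76}$)
$g{\left(c \right)} + j{\left(119,-136 \right)} = - \frac{917}{76} + \left(119 - -136\right) = - \frac{917}{76} + \left(119 + 136\right) = - \frac{917}{76} + 255 = \frac{18463}{76}$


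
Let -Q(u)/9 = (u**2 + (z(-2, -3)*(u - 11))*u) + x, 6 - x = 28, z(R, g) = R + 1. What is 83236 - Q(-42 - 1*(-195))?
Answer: 98185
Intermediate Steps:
z(R, g) = 1 + R
x = -22 (x = 6 - 1*28 = 6 - 28 = -22)
Q(u) = 198 - 9*u**2 - 9*u*(11 - u) (Q(u) = -9*((u**2 + ((1 - 2)*(u - 11))*u) - 22) = -9*((u**2 + (-(-11 + u))*u) - 22) = -9*((u**2 + (11 - u)*u) - 22) = -9*((u**2 + u*(11 - u)) - 22) = -9*(-22 + u**2 + u*(11 - u)) = 198 - 9*u**2 - 9*u*(11 - u))
83236 - Q(-42 - 1*(-195)) = 83236 - (198 - 99*(-42 - 1*(-195))) = 83236 - (198 - 99*(-42 + 195)) = 83236 - (198 - 99*153) = 83236 - (198 - 15147) = 83236 - 1*(-14949) = 83236 + 14949 = 98185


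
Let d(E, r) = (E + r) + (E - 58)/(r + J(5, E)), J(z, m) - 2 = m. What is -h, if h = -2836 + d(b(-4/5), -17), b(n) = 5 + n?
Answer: 767831/270 ≈ 2843.8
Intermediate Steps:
J(z, m) = 2 + m
d(E, r) = E + r + (-58 + E)/(2 + E + r) (d(E, r) = (E + r) + (E - 58)/(r + (2 + E)) = (E + r) + (-58 + E)/(2 + E + r) = E + r + (-58 + E)/(2 + E + r))
h = -767831/270 (h = -2836 + (-58 + (5 - 4/5) + (-17)**2 + (5 - 4/5)*(-17) + (5 - 4/5)*(2 + (5 - 4/5)) - 17*(2 + (5 - 4/5)))/(2 + (5 - 4/5) - 17) = -2836 + (-58 + (5 - 4*1/5) + 289 + (5 - 4*1/5)*(-17) + (5 - 4*1/5)*(2 + (5 - 4*1/5)) - 17*(2 + (5 - 4*1/5)))/(2 + (5 - 4*1/5) - 17) = -2836 + (-58 + (5 - 4/5) + 289 + (5 - 4/5)*(-17) + (5 - 4/5)*(2 + (5 - 4/5)) - 17*(2 + (5 - 4/5)))/(2 + (5 - 4/5) - 17) = -2836 + (-58 + 21/5 + 289 + (21/5)*(-17) + 21*(2 + 21/5)/5 - 17*(2 + 21/5))/(2 + 21/5 - 17) = -2836 + (-58 + 21/5 + 289 - 357/5 + (21/5)*(31/5) - 17*31/5)/(-54/5) = -2836 - 5*(-58 + 21/5 + 289 - 357/5 + 651/25 - 527/5)/54 = -2836 - 5/54*2111/25 = -2836 - 2111/270 = -767831/270 ≈ -2843.8)
-h = -1*(-767831/270) = 767831/270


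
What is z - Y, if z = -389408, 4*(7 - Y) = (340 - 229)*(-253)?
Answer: -1585743/4 ≈ -3.9644e+5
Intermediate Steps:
Y = 28111/4 (Y = 7 - (340 - 229)*(-253)/4 = 7 - 111*(-253)/4 = 7 - ¼*(-28083) = 7 + 28083/4 = 28111/4 ≈ 7027.8)
z - Y = -389408 - 1*28111/4 = -389408 - 28111/4 = -1585743/4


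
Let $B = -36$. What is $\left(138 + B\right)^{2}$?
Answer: $10404$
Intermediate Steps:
$\left(138 + B\right)^{2} = \left(138 - 36\right)^{2} = 102^{2} = 10404$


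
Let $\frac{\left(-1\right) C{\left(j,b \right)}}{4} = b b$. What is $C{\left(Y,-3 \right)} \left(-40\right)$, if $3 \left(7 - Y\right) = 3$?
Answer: $1440$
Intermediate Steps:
$Y = 6$ ($Y = 7 - 1 = 6$)
$C{\left(j,b \right)} = - 4 b^{2}$ ($C{\left(j,b \right)} = - 4 b b = - 4 b^{2}$)
$C{\left(Y,-3 \right)} \left(-40\right) = - 4 \left(-3\right)^{2} \left(-40\right) = \left(-4\right) 9 \left(-40\right) = \left(-36\right) \left(-40\right) = 1440$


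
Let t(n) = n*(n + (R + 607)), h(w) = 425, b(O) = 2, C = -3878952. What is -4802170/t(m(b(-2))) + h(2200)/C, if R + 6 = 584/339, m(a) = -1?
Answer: 17939443412405/2247852684 ≈ 7980.7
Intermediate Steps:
R = -1450/339 (R = -6 + 584/339 = -1450/339 ≈ -4.2773)
t(n) = n*(204323/339 + n) (t(n) = n*(n + (-1450/339 + 607)) = n*(n + 204323/339) = n*(204323/339 + n))
-4802170/t(m(b(-2))) + h(2200)/C = -4802170*(-339/(204323 + 339*(-1))) + 425/(-3878952) = -4802170*(-339/(204323 - 339)) + 425*(-1/3878952) = -4802170/((1/339)*(-1)*203984) - 425/3878952 = -4802170/(-203984/339) - 425/3878952 = -4802170*(-339/203984) - 425/3878952 = 813967815/101992 - 425/3878952 = 17939443412405/2247852684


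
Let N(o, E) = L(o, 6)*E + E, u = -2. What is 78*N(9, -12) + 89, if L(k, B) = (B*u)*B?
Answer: 66545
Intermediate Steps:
L(k, B) = -2*B² (L(k, B) = (B*(-2))*B = (-2*B)*B = -2*B²)
N(o, E) = -71*E (N(o, E) = (-2*6²)*E + E = (-2*36)*E + E = -72*E + E = -71*E)
78*N(9, -12) + 89 = 78*(-71*(-12)) + 89 = 78*852 + 89 = 66456 + 89 = 66545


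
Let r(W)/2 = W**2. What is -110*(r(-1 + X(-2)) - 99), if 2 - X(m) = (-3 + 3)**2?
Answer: 10670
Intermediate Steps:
X(m) = 2 (X(m) = 2 - (-3 + 3)**2 = 2 - 1*0**2 = 2 - 1*0 = 2 + 0 = 2)
r(W) = 2*W**2
-110*(r(-1 + X(-2)) - 99) = -110*(2*(-1 + 2)**2 - 99) = -110*(2*1**2 - 99) = -110*(2*1 - 99) = -110*(2 - 99) = -110*(-97) = 10670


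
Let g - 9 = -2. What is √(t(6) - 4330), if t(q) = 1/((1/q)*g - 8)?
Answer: 8*I*√113734/41 ≈ 65.804*I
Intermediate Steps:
g = 7 (g = 9 - 2 = 7)
t(q) = 1/(-8 + 7/q) (t(q) = 1/((1/q)*7 - 8) = 1/(7/q - 8) = 1/(-8 + 7/q))
√(t(6) - 4330) = √(-1*6/(-7 + 8*6) - 4330) = √(-1*6/(-7 + 48) - 4330) = √(-1*6/41 - 4330) = √(-1*6*1/41 - 4330) = √(-6/41 - 4330) = √(-177536/41) = 8*I*√113734/41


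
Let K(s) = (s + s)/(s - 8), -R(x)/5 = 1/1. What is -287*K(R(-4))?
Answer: -2870/13 ≈ -220.77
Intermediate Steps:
R(x) = -5 (R(x) = -5/1 = -5)
K(s) = 2*s/(-8 + s) (K(s) = (2*s)/(-8 + s) = 2*s/(-8 + s))
-287*K(R(-4)) = -574*(-5)/(-8 - 5) = -574*(-5)/(-13) = -574*(-5)*(-1)/13 = -287*10/13 = -2870/13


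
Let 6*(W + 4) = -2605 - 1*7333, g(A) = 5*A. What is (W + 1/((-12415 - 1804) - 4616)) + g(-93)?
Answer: -120091963/56505 ≈ -2125.3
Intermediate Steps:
W = -4981/3 (W = -4 + (-2605 - 1*7333)/6 = -4 + (-2605 - 7333)/6 = -4 + (1/6)*(-9938) = -4 - 4969/3 = -4981/3 ≈ -1660.3)
(W + 1/((-12415 - 1804) - 4616)) + g(-93) = (-4981/3 + 1/((-12415 - 1804) - 4616)) + 5*(-93) = (-4981/3 + 1/(-14219 - 4616)) - 465 = (-4981/3 + 1/(-18835)) - 465 = (-4981/3 - 1/18835) - 465 = -93817138/56505 - 465 = -120091963/56505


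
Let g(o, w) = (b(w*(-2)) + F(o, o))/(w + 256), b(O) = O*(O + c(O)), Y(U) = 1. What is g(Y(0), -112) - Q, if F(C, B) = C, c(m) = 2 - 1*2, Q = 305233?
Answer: -43903375/144 ≈ -3.0488e+5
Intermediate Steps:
c(m) = 0 (c(m) = 2 - 2 = 0)
b(O) = O² (b(O) = O*(O + 0) = O*O = O²)
g(o, w) = (o + 4*w²)/(256 + w) (g(o, w) = ((w*(-2))² + o)/(w + 256) = ((-2*w)² + o)/(256 + w) = (4*w² + o)/(256 + w) = (o + 4*w²)/(256 + w))
g(Y(0), -112) - Q = (1 + 4*(-112)²)/(256 - 112) - 1*305233 = (1 + 4*12544)/144 - 305233 = (1 + 50176)/144 - 305233 = (1/144)*50177 - 305233 = 50177/144 - 305233 = -43903375/144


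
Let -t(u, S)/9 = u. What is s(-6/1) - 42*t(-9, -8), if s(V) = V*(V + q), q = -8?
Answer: -3318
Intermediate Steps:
t(u, S) = -9*u
s(V) = V*(-8 + V) (s(V) = V*(V - 8) = V*(-8 + V))
s(-6/1) - 42*t(-9, -8) = (-6/1)*(-8 - 6/1) - (-378)*(-9) = (-6*1)*(-8 - 6*1) - 42*81 = -6*(-8 - 6) - 3402 = -6*(-14) - 3402 = 84 - 3402 = -3318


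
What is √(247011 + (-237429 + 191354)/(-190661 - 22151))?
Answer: √2796719494425421/106406 ≈ 497.00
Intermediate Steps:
√(247011 + (-237429 + 191354)/(-190661 - 22151)) = √(247011 - 46075/(-212812)) = √(247011 - 46075*(-1/212812)) = √(247011 + 46075/212812) = √(52566951007/212812) = √2796719494425421/106406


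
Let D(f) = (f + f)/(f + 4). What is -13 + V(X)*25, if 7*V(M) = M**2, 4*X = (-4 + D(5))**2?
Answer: 116974/45927 ≈ 2.5470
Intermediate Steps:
D(f) = 2*f/(4 + f) (D(f) = (2*f)/(4 + f) = 2*f/(4 + f))
X = 169/81 (X = (-4 + 2*5/(4 + 5))**2/4 = (-4 + 2*5/9)**2/4 = (-4 + 2*5*(1/9))**2/4 = (-4 + 10/9)**2/4 = (-26/9)**2/4 = (1/4)*(676/81) = 169/81 ≈ 2.0864)
V(M) = M**2/7
-13 + V(X)*25 = -13 + ((169/81)**2/7)*25 = -13 + ((1/7)*(28561/6561))*25 = -13 + (28561/45927)*25 = -13 + 714025/45927 = 116974/45927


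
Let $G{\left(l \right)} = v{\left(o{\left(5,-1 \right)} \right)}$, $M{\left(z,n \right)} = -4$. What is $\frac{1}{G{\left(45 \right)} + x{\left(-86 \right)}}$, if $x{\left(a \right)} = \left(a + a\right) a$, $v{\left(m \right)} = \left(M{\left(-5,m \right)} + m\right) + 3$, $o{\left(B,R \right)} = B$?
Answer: $\frac{1}{14796} \approx 6.7586 \cdot 10^{-5}$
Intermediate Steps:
$v{\left(m \right)} = -1 + m$ ($v{\left(m \right)} = \left(-4 + m\right) + 3 = -1 + m$)
$x{\left(a \right)} = 2 a^{2}$ ($x{\left(a \right)} = 2 a a = 2 a^{2}$)
$G{\left(l \right)} = 4$ ($G{\left(l \right)} = -1 + 5 = 4$)
$\frac{1}{G{\left(45 \right)} + x{\left(-86 \right)}} = \frac{1}{4 + 2 \left(-86\right)^{2}} = \frac{1}{4 + 2 \cdot 7396} = \frac{1}{4 + 14792} = \frac{1}{14796}$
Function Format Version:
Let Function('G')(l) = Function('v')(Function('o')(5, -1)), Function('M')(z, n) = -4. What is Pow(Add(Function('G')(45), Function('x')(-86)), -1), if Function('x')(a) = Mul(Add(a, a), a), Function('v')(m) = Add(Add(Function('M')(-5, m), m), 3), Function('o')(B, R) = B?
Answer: Rational(1, 14796) ≈ 6.7586e-5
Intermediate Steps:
Function('v')(m) = Add(-1, m) (Function('v')(m) = Add(Add(-4, m), 3) = Add(-1, m))
Function('x')(a) = Mul(2, Pow(a, 2)) (Function('x')(a) = Mul(Mul(2, a), a) = Mul(2, Pow(a, 2)))
Function('G')(l) = 4 (Function('G')(l) = Add(-1, 5) = 4)
Pow(Add(Function('G')(45), Function('x')(-86)), -1) = Pow(Add(4, Mul(2, Pow(-86, 2))), -1) = Pow(Add(4, Mul(2, 7396)), -1) = Pow(Add(4, 14792), -1) = Pow(14796, -1) = Rational(1, 14796)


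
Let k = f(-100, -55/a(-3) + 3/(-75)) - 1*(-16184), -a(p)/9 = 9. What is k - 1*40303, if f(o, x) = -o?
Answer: -24019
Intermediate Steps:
a(p) = -81 (a(p) = -9*9 = -81)
k = 16284 (k = -1*(-100) - 1*(-16184) = 100 + 16184 = 16284)
k - 1*40303 = 16284 - 1*40303 = 16284 - 40303 = -24019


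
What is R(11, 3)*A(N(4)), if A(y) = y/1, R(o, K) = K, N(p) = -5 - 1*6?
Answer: -33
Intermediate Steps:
N(p) = -11 (N(p) = -5 - 6 = -11)
A(y) = y (A(y) = y*1 = y)
R(11, 3)*A(N(4)) = 3*(-11) = -33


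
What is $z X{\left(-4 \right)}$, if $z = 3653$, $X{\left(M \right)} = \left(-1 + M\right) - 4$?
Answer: $-32877$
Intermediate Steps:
$X{\left(M \right)} = -5 + M$
$z X{\left(-4 \right)} = 3653 \left(-5 - 4\right) = 3653 \left(-9\right) = -32877$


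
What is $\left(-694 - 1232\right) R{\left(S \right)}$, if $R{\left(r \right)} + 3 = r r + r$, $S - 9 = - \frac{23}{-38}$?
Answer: $- \frac{137480769}{722} \approx -1.9042 \cdot 10^{5}$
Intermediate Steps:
$S = \frac{365}{38}$ ($S = 9 - \frac{23}{-38} = 9 - - \frac{23}{38} = 9 + \frac{23}{38} = \frac{365}{38} \approx 9.6053$)
$R{\left(r \right)} = -3 + r + r^{2}$ ($R{\left(r \right)} = -3 + \left(r r + r\right) = -3 + \left(r^{2} + r\right) = -3 + \left(r + r^{2}\right) = -3 + r + r^{2}$)
$\left(-694 - 1232\right) R{\left(S \right)} = \left(-694 - 1232\right) \left(-3 + \frac{365}{38} + \left(\frac{365}{38}\right)^{2}\right) = - 1926 \left(-3 + \frac{365}{38} + \frac{133225}{1444}\right) = \left(-1926\right) \frac{142763}{1444} = - \frac{137480769}{722}$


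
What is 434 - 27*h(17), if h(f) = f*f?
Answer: -7369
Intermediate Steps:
h(f) = f²
434 - 27*h(17) = 434 - 27*17² = 434 - 27*289 = 434 - 7803 = -7369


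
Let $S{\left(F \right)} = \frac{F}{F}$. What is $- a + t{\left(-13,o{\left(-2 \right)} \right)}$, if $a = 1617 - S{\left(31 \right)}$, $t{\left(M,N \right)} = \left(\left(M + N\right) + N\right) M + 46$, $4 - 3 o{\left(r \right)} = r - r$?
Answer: $- \frac{4307}{3} \approx -1435.7$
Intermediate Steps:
$o{\left(r \right)} = \frac{4}{3}$ ($o{\left(r \right)} = \frac{4}{3} - \frac{r - r}{3} = \frac{4}{3} - 0 = \frac{4}{3} + 0 = \frac{4}{3}$)
$S{\left(F \right)} = 1$
$t{\left(M,N \right)} = 46 + M \left(M + 2 N\right)$ ($t{\left(M,N \right)} = \left(M + 2 N\right) M + 46 = M \left(M + 2 N\right) + 46 = 46 + M \left(M + 2 N\right)$)
$a = 1616$ ($a = 1617 - 1 = 1616$)
$- a + t{\left(-13,o{\left(-2 \right)} \right)} = \left(-1\right) 1616 + \left(46 + \left(-13\right)^{2} + 2 \left(-13\right) \frac{4}{3}\right) = -1616 + \left(46 + 169 - \frac{104}{3}\right) = -1616 + \frac{541}{3} = - \frac{4307}{3}$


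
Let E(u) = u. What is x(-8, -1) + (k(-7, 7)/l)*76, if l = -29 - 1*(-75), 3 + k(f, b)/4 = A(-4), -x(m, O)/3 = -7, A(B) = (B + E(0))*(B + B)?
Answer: 4891/23 ≈ 212.65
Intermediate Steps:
A(B) = 2*B**2 (A(B) = (B + 0)*(B + B) = B*(2*B) = 2*B**2)
x(m, O) = 21 (x(m, O) = -3*(-7) = 21)
k(f, b) = 116 (k(f, b) = -12 + 4*(2*(-4)**2) = -12 + 4*(2*16) = -12 + 4*32 = -12 + 128 = 116)
l = 46 (l = -29 + 75 = 46)
x(-8, -1) + (k(-7, 7)/l)*76 = 21 + (116/46)*76 = 21 + (116*(1/46))*76 = 21 + (58/23)*76 = 21 + 4408/23 = 4891/23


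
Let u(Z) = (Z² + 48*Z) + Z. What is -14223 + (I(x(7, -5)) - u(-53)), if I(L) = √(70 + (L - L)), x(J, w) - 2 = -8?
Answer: -14435 + √70 ≈ -14427.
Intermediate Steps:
x(J, w) = -6 (x(J, w) = 2 - 8 = -6)
I(L) = √70 (I(L) = √(70 + 0) = √70)
u(Z) = Z² + 49*Z
-14223 + (I(x(7, -5)) - u(-53)) = -14223 + (√70 - (-53)*(49 - 53)) = -14223 + (√70 - (-53)*(-4)) = -14223 + (√70 - 1*212) = -14223 + (√70 - 212) = -14223 + (-212 + √70) = -14435 + √70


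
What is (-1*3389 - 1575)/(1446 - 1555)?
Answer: 4964/109 ≈ 45.541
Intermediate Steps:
(-1*3389 - 1575)/(1446 - 1555) = (-3389 - 1575)/(-109) = -4964*(-1/109) = 4964/109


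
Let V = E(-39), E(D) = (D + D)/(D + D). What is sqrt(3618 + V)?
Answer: sqrt(3619) ≈ 60.158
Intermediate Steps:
E(D) = 1 (E(D) = (2*D)/((2*D)) = (2*D)*(1/(2*D)) = 1)
V = 1
sqrt(3618 + V) = sqrt(3618 + 1) = sqrt(3619)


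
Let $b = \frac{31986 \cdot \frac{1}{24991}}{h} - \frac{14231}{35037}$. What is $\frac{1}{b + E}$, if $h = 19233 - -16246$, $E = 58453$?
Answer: $\frac{1827397375029}{106816116593369156} \approx 1.7108 \cdot 10^{-5}$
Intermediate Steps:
$h = 35479$ ($h = 19233 + 16246 = 35479$)
$b = - \frac{742169200981}{1827397375029}$ ($b = \frac{31986 \cdot \frac{1}{24991}}{35479} - \frac{14231}{35037} = 31986 \cdot \frac{1}{24991} \cdot \frac{1}{35479} - \frac{14231}{35037} = \frac{31986}{24991} \cdot \frac{1}{35479} - \frac{14231}{35037} = \frac{31986}{886655689} - \frac{14231}{35037} = - \frac{742169200981}{1827397375029} \approx -0.40613$)
$\frac{1}{b + E} = \frac{1}{- \frac{742169200981}{1827397375029} + 58453} = \frac{1}{\frac{106816116593369156}{1827397375029}} = \frac{1827397375029}{106816116593369156}$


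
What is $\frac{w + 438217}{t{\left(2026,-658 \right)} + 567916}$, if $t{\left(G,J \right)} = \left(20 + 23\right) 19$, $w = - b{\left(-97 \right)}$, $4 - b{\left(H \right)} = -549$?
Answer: $\frac{437664}{568733} \approx 0.76954$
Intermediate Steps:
$b{\left(H \right)} = 553$ ($b{\left(H \right)} = 4 - -549 = 4 + 549 = 553$)
$w = -553$ ($w = \left(-1\right) 553 = -553$)
$t{\left(G,J \right)} = 817$ ($t{\left(G,J \right)} = 43 \cdot 19 = 817$)
$\frac{w + 438217}{t{\left(2026,-658 \right)} + 567916} = \frac{-553 + 438217}{817 + 567916} = \frac{437664}{568733}$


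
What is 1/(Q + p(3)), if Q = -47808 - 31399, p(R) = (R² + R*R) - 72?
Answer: -1/79261 ≈ -1.2617e-5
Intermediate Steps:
p(R) = -72 + 2*R² (p(R) = (R² + R²) - 72 = 2*R² - 72 = -72 + 2*R²)
Q = -79207
1/(Q + p(3)) = 1/(-79207 + (-72 + 2*3²)) = 1/(-79207 + (-72 + 2*9)) = 1/(-79207 + (-72 + 18)) = 1/(-79207 - 54) = 1/(-79261) = -1/79261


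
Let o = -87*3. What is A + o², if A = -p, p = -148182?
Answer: 216303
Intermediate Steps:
o = -261
A = 148182 (A = -1*(-148182) = 148182)
A + o² = 148182 + (-261)² = 148182 + 68121 = 216303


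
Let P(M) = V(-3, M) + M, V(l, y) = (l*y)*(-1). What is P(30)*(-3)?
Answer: -360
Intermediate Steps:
V(l, y) = -l*y
P(M) = 4*M (P(M) = -1*(-3)*M + M = 3*M + M = 4*M)
P(30)*(-3) = (4*30)*(-3) = 120*(-3) = -360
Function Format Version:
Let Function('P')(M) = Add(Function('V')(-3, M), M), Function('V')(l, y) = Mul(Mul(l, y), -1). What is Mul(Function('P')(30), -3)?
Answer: -360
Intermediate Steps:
Function('V')(l, y) = Mul(-1, l, y)
Function('P')(M) = Mul(4, M) (Function('P')(M) = Add(Mul(-1, -3, M), M) = Add(Mul(3, M), M) = Mul(4, M))
Mul(Function('P')(30), -3) = Mul(Mul(4, 30), -3) = Mul(120, -3) = -360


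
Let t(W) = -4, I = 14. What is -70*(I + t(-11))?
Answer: -700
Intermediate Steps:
-70*(I + t(-11)) = -70*(14 - 4) = -70*10 = -700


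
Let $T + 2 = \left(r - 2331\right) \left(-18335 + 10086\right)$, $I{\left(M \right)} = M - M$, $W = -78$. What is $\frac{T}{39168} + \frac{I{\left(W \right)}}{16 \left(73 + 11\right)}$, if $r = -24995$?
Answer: $\frac{56353043}{9792} \approx 5755.0$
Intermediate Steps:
$I{\left(M \right)} = 0$
$T = 225412172$ ($T = -2 + \left(-24995 - 2331\right) \left(-18335 + 10086\right) = -2 - -225412174 = -2 + 225412174 = 225412172$)
$\frac{T}{39168} + \frac{I{\left(W \right)}}{16 \left(73 + 11\right)} = \frac{225412172}{39168} + \frac{0}{16 \left(73 + 11\right)} = 225412172 \cdot \frac{1}{39168} + \frac{0}{16 \cdot 84} = \frac{56353043}{9792} + \frac{0}{1344} = \frac{56353043}{9792} + 0 \cdot \frac{1}{1344} = \frac{56353043}{9792} + 0 = \frac{56353043}{9792}$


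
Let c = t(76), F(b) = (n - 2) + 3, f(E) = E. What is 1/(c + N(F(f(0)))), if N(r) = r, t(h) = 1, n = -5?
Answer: -⅓ ≈ -0.33333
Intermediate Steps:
F(b) = -4 (F(b) = (-5 - 2) + 3 = -7 + 3 = -4)
c = 1
1/(c + N(F(f(0)))) = 1/(1 - 4) = 1/(-3) = -⅓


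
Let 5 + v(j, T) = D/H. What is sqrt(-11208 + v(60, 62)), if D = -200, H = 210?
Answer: I*sqrt(4945353)/21 ≈ 105.9*I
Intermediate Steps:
v(j, T) = -125/21 (v(j, T) = -5 - 200/210 = -5 - 200*1/210 = -5 - 20/21 = -125/21)
sqrt(-11208 + v(60, 62)) = sqrt(-11208 - 125/21) = sqrt(-235493/21) = I*sqrt(4945353)/21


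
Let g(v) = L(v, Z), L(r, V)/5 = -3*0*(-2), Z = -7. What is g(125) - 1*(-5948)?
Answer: 5948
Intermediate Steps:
L(r, V) = 0 (L(r, V) = 5*(-3*0*(-2)) = 5*(0*(-2)) = 5*0 = 0)
g(v) = 0
g(125) - 1*(-5948) = 0 - 1*(-5948) = 0 + 5948 = 5948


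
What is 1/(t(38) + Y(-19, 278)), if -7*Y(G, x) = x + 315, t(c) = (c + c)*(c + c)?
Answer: 7/39839 ≈ 0.00017571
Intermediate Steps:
t(c) = 4*c² (t(c) = (2*c)*(2*c) = 4*c²)
Y(G, x) = -45 - x/7 (Y(G, x) = -(x + 315)/7 = -(315 + x)/7 = -45 - x/7)
1/(t(38) + Y(-19, 278)) = 1/(4*38² + (-45 - ⅐*278)) = 1/(4*1444 + (-45 - 278/7)) = 1/(5776 - 593/7) = 1/(39839/7) = 7/39839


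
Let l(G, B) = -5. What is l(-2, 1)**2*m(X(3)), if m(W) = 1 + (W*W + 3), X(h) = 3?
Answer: 325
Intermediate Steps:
m(W) = 4 + W**2 (m(W) = 1 + (W**2 + 3) = 1 + (3 + W**2) = 4 + W**2)
l(-2, 1)**2*m(X(3)) = (-5)**2*(4 + 3**2) = 25*(4 + 9) = 25*13 = 325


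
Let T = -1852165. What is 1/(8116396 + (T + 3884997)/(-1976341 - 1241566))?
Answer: 139909/1135556759580 ≈ 1.2321e-7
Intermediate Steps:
1/(8116396 + (T + 3884997)/(-1976341 - 1241566)) = 1/(8116396 + (-1852165 + 3884997)/(-1976341 - 1241566)) = 1/(8116396 + 2032832/(-3217907)) = 1/(8116396 + 2032832*(-1/3217907)) = 1/(8116396 - 88384/139909) = 1/(1135556759580/139909) = 139909/1135556759580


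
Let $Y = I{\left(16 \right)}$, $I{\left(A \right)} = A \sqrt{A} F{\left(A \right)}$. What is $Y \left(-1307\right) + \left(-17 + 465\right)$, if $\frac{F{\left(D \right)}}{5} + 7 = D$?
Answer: $-3763712$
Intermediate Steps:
$F{\left(D \right)} = -35 + 5 D$
$I{\left(A \right)} = A^{\frac{3}{2}} \left(-35 + 5 A\right)$ ($I{\left(A \right)} = A \sqrt{A} \left(-35 + 5 A\right) = A^{\frac{3}{2}} \left(-35 + 5 A\right)$)
$Y = 2880$ ($Y = 5 \cdot 16^{\frac{3}{2}} \left(-7 + 16\right) = 5 \cdot 64 \cdot 9 = 2880$)
$Y \left(-1307\right) + \left(-17 + 465\right) = 2880 \left(-1307\right) + \left(-17 + 465\right) = -3764160 + 448 = -3763712$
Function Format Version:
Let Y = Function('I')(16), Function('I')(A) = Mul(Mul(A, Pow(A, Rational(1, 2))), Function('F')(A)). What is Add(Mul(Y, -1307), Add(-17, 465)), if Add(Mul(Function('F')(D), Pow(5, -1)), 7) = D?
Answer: -3763712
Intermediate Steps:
Function('F')(D) = Add(-35, Mul(5, D))
Function('I')(A) = Mul(Pow(A, Rational(3, 2)), Add(-35, Mul(5, A))) (Function('I')(A) = Mul(Mul(A, Pow(A, Rational(1, 2))), Add(-35, Mul(5, A))) = Mul(Pow(A, Rational(3, 2)), Add(-35, Mul(5, A))))
Y = 2880 (Y = Mul(5, Pow(16, Rational(3, 2)), Add(-7, 16)) = Mul(5, 64, 9) = 2880)
Add(Mul(Y, -1307), Add(-17, 465)) = Add(Mul(2880, -1307), Add(-17, 465)) = Add(-3764160, 448) = -3763712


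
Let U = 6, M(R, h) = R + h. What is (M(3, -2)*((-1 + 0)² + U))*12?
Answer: 84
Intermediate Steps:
(M(3, -2)*((-1 + 0)² + U))*12 = ((3 - 2)*((-1 + 0)² + 6))*12 = (1*((-1)² + 6))*12 = (1*(1 + 6))*12 = (1*7)*12 = 7*12 = 84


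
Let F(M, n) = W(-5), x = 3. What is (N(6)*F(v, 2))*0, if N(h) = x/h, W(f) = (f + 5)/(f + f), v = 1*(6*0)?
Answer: 0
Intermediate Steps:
v = 0 (v = 1*0 = 0)
W(f) = (5 + f)/(2*f) (W(f) = (5 + f)/((2*f)) = (5 + f)*(1/(2*f)) = (5 + f)/(2*f))
N(h) = 3/h
F(M, n) = 0 (F(M, n) = (½)*(5 - 5)/(-5) = (½)*(-⅕)*0 = 0)
(N(6)*F(v, 2))*0 = ((3/6)*0)*0 = ((3*(⅙))*0)*0 = ((½)*0)*0 = 0*0 = 0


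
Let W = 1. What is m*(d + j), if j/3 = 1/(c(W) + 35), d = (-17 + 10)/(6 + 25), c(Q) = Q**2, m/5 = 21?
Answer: -1855/124 ≈ -14.960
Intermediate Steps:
m = 105 (m = 5*21 = 105)
d = -7/31 ≈ -0.22581
j = 1/12 (j = 3/(1**2 + 35) = 3/(1 + 35) = 3/36 = 3*(1/36) = 1/12 ≈ 0.083333)
m*(d + j) = 105*(-7/31 + 1/12) = 105*(-53/372) = -1855/124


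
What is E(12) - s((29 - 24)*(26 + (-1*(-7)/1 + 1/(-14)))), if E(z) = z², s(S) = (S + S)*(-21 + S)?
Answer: -4621243/98 ≈ -47156.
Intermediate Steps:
s(S) = 2*S*(-21 + S) (s(S) = (2*S)*(-21 + S) = 2*S*(-21 + S))
E(12) - s((29 - 24)*(26 + (-1*(-7)/1 + 1/(-14)))) = 12² - 2*(29 - 24)*(26 + (-1*(-7)/1 + 1/(-14)))*(-21 + (29 - 24)*(26 + (-1*(-7)/1 + 1/(-14)))) = 144 - 2*5*(26 + (7*1 + 1*(-1/14)))*(-21 + 5*(26 + (7*1 + 1*(-1/14)))) = 144 - 2*5*(26 + (7 - 1/14))*(-21 + 5*(26 + (7 - 1/14))) = 144 - 2*5*(26 + 97/14)*(-21 + 5*(26 + 97/14)) = 144 - 2*5*(461/14)*(-21 + 5*(461/14)) = 144 - 2*2305*(-21 + 2305/14)/14 = 144 - 2*2305*2011/(14*14) = 144 - 1*4635355/98 = 144 - 4635355/98 = -4621243/98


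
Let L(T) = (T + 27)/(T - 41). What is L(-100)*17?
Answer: 1241/141 ≈ 8.8014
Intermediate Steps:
L(T) = (27 + T)/(-41 + T)
L(-100)*17 = ((27 - 100)/(-41 - 100))*17 = (-73/(-141))*17 = -1/141*(-73)*17 = (73/141)*17 = 1241/141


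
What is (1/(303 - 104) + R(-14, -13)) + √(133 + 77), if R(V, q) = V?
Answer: -2785/199 + √210 ≈ 0.49640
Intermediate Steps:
(1/(303 - 104) + R(-14, -13)) + √(133 + 77) = (1/(303 - 104) - 14) + √(133 + 77) = (1/199 - 14) + √210 = -2785/199 + √210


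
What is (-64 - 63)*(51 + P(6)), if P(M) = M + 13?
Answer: -8890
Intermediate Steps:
P(M) = 13 + M
(-64 - 63)*(51 + P(6)) = (-64 - 63)*(51 + (13 + 6)) = -127*(51 + 19) = -127*70 = -8890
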